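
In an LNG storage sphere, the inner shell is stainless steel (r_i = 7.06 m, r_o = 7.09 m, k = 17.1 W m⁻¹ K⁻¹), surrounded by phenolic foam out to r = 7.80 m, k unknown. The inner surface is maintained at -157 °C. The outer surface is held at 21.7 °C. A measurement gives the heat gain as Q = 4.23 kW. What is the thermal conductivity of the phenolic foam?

k = 0.0242 W/m·K

ΣR = ΔT/Q = |-157 − 21.7|/4230 = 0.04225 K/W
Known resistances:
  R_stainless steel = (1/7.06 − 1/7.09)/(4πk) = 5.993×10^-4/(4π·17.1) = 2.789×10^-6 K/W
R_phenolic foam = ΣR − ΣR_known = 0.04225 − 2.789×10^-6 = 0.04225 K/W
(1/r₁−1/r₂)/(4πk) = 0.04225 ⇒ k = 0.01284/(4π·0.04225) = 0.0242 W/m·K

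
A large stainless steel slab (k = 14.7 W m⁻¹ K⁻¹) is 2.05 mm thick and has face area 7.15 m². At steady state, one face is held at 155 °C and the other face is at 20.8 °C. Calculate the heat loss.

Q = 6880 kW

Q = kA·ΔT/L = 14.7 × 7.15 × |155 °C − 20.8 °C| / 0.00205 = 6.88×10^6 W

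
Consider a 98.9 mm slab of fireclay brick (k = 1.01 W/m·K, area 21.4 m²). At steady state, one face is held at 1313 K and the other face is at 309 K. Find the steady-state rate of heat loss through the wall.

Q = 219 kW

Q = kA·ΔT/L = 1.01 × 21.4 × |1313 K − 309 K| / 0.0989 = 2.19×10^5 W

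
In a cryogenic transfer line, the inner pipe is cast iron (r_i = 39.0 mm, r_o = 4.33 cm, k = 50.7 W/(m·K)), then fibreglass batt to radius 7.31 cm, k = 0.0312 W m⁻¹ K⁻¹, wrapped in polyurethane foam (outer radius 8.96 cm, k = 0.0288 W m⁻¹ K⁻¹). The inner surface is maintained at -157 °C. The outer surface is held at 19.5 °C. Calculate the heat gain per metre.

Q' = 46.5 W/m

Series thermal resistances, inner to outer:
  R'_cast iron = ln(0.0433/0.0390)/(2πk) = 0.1046/(2π·50.7) = 3.283×10^-4 m·K/W
  R'_fibreglass batt = ln(0.0731/0.0433)/(2πk) = 0.5237/(2π·0.0312) = 2.671 m·K/W
  R'_polyurethane foam = ln(0.0896/0.0731)/(2πk) = 0.2035/(2π·0.0288) = 1.125 m·K/W
ΣR = 3.283×10^-4 + 2.671 + 1.125 = 3.796 m·K/W
Q' = ΔT/ΣR = (-157 °C − 19.5 °C)/3.796 = -46.5 W/m
(Negative Q' ⇒ heat flows inward; heat gain = 46.5 W/m.)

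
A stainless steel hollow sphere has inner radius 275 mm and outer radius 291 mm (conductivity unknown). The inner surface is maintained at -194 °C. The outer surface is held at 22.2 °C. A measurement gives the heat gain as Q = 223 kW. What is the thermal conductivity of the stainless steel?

k = 16.4 W/m·K

ΣR = ΔT/Q = |-194 − 22.2|/2.23×10^5 = 9.695×10^-4 K/W
(1/r₁−1/r₂)/(4πk) = 9.695×10^-4 ⇒ k = 0.1999/(4π·9.695×10^-4) = 16.4 W/m·K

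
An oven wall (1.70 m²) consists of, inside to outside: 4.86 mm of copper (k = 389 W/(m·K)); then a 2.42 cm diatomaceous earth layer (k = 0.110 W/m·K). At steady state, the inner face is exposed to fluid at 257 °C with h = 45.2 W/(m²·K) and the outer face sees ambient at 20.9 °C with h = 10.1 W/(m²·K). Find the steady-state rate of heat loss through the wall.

Resistance network (inner→outer):
  R_conv,in = 1/(hA) = 1/(45.2·1.70) = 0.01301 K/W
  R_copper = L/(kA) = 0.00486/(389·1.70) = 7.349×10^-6 K/W
  R_diatomaceous earth = L/(kA) = 0.0242/(0.110·1.70) = 0.1294 K/W
  R_conv,out = 1/(hA) = 1/(10.1·1.70) = 0.05824 K/W
ΣR = 0.01301 + 7.349×10^-6 + 0.1294 + 0.05824 = 0.2007 K/W
Q = ΔT/ΣR = (257 °C − 20.9 °C)/0.2007 = 1180 W

Q = 1180 W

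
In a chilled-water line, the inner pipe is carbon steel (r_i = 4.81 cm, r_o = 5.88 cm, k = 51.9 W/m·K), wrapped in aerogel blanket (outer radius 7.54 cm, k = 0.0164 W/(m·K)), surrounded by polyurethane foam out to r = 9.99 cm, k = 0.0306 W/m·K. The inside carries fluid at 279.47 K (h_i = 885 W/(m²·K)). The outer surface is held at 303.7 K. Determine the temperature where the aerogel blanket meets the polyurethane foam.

T = 294.6 K

Resistance network (inner→outer):
  R'_conv,in = 1/(2πr h) = 1/(2π·0.0481·885) = 0.003739 m·K/W
  R'_carbon steel = ln(0.0588/0.0481)/(2πk) = 0.2009/(2π·51.9) = 6.160×10^-4 m·K/W
  R'_aerogel blanket = ln(0.0754/0.0588)/(2πk) = 0.2487/(2π·0.0164) = 2.413 m·K/W
  R'_polyurethane foam = ln(0.0999/0.0754)/(2πk) = 0.2814/(2π·0.0306) = 1.463 m·K/W
ΣR = 0.003739 + 6.160×10^-4 + 2.413 + 1.463 = 3.880 m·K/W
Q' = ΔT/ΣR = (279.47 K − 303.7 K)/3.880 = -6.245 W/m
From the inner boundary to the aerogel blanket/polyurethane foam interface, ΣR_partial = 2.417 m·K/W.
T_interface = T_in − Q'·ΣR_partial = 279.47 K − (-6.245)(2.417) = 294.6 K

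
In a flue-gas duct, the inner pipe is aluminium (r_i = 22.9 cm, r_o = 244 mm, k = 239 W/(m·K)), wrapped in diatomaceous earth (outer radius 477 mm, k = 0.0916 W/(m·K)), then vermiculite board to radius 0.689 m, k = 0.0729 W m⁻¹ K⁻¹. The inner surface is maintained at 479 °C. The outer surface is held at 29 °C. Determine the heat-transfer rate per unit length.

Series thermal resistances, inner to outer:
  R'_aluminium = ln(0.244/0.229)/(2πk) = 0.06345/(2π·239) = 4.225×10^-5 m·K/W
  R'_diatomaceous earth = ln(0.477/0.244)/(2πk) = 0.6703/(2π·0.0916) = 1.165 m·K/W
  R'_vermiculite board = ln(0.689/0.477)/(2πk) = 0.3677/(2π·0.0729) = 0.8028 m·K/W
ΣR = 4.225×10^-5 + 1.165 + 0.8028 = 1.968 m·K/W
Q' = ΔT/ΣR = (479 °C − 29 °C)/1.968 = 229 W/m

Q' = 229 W/m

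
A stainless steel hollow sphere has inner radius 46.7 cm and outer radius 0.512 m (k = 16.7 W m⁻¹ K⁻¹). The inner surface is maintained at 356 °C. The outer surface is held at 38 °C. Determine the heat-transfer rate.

Q = 4πk·ΔT/(1/r₁ − 1/r₂) = 4π × 16.7 × 318 / (1/0.467 − 1/0.512) = 3.55×10^5 W

Q = 3.55×10^5 W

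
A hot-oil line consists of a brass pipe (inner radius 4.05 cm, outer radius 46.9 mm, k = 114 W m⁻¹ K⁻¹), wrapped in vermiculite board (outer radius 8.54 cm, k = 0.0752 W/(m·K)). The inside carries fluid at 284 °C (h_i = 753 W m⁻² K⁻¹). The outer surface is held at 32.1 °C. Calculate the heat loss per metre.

Treat each layer as a resistance in series:
  R'_conv,in = 1/(2πr h) = 1/(2π·0.0405·753) = 0.005219 m·K/W
  R'_brass = ln(0.0469/0.0405)/(2πk) = 0.1467/(2π·114) = 2.048×10^-4 m·K/W
  R'_vermiculite board = ln(0.0854/0.0469)/(2πk) = 0.5993/(2π·0.0752) = 1.268 m·K/W
ΣR = 0.005219 + 2.048×10^-4 + 1.268 = 1.273 m·K/W
Q' = ΔT/ΣR = (284 °C − 32.1 °C)/1.273 = 198 W/m

Q' = 198 W/m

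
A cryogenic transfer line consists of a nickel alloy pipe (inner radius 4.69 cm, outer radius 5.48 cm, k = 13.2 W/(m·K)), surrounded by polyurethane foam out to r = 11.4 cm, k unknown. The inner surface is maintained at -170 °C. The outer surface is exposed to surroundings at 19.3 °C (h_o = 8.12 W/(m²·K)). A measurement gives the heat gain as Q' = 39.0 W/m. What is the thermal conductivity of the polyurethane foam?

ΣR = ΔT/Q' = |-170 − 19.3|/39.0 = 4.854 m·K/W
Known resistances:
  R'_nickel alloy = ln(0.0548/0.0469)/(2πk) = 0.1557/(2π·13.2) = 0.001877 m·K/W
  R'_conv,out = 1/(2πr h) = 1/(2π·0.114·8.12) = 0.1719 m·K/W
R_polyurethane foam = ΣR − ΣR_known = 4.854 − 0.1738 = 4.680 m·K/W
ln(r₂/r₁)/(2πk) = 4.680 ⇒ k = 0.7325/(2π·4.680) = 0.0249 W/m·K

k = 0.0249 W/m·K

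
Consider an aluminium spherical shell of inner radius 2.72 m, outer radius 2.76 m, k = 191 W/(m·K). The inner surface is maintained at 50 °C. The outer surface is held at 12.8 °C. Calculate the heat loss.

Q = 4πk·ΔT/(1/r₁ − 1/r₂) = 4π × 191 × 37.2 / (1/2.72 − 1/2.76) = 1.68×10^7 W

Q = 16800 kW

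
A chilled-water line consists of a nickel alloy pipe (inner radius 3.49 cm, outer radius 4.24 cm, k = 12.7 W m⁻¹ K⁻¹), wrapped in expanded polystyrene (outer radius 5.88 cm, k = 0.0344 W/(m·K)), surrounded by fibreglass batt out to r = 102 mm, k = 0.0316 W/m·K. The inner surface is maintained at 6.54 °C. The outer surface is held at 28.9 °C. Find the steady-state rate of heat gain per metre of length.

Q' = 5.21 W/m

Series thermal resistances, inner to outer:
  R'_nickel alloy = ln(0.0424/0.0349)/(2πk) = 0.1947/(2π·12.7) = 0.002439 m·K/W
  R'_expanded polystyrene = ln(0.0588/0.0424)/(2πk) = 0.3270/(2π·0.0344) = 1.513 m·K/W
  R'_fibreglass batt = ln(0.102/0.0588)/(2πk) = 0.5508/(2π·0.0316) = 2.774 m·K/W
ΣR = 0.002439 + 1.513 + 2.774 = 4.289 m·K/W
Q' = ΔT/ΣR = (6.54 °C − 28.9 °C)/4.289 = -5.21 W/m
(Negative Q' ⇒ heat flows inward; heat gain = 5.21 W/m.)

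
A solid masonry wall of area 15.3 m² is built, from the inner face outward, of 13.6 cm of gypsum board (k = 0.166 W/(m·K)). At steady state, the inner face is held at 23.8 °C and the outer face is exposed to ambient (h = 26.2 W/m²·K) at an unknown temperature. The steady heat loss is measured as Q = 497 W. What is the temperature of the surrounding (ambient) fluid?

T_out = -4.05 °C

Series resistances:
  R_gypsum board = L/(kA) = 0.136/(0.166·15.3) = 0.05355 K/W
  R_conv,out = 1/(hA) = 1/(26.2·15.3) = 0.002495 K/W
ΣR = 0.05604 K/W
ΔT = Q·ΣR = 497 × 0.05604 = 27.85 K
Heat flows outward, so T_out = T_in − ΔT = 23.8 − 27.85 = -4.05 °C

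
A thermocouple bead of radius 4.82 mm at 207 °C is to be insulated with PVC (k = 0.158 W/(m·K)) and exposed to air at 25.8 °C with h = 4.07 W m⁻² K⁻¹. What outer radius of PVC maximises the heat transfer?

For a sphere, r_cr = 2k_ins/h = 2·0.158/4.07 = 0.0776 m = 7.76 cm

r_cr = 7.76 cm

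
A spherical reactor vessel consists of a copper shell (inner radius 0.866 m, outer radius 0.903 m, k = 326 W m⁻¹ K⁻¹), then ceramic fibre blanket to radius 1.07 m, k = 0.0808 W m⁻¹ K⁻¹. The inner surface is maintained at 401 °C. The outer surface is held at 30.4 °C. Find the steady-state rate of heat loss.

Resistance network (inner→outer):
  R_copper = (1/0.866 − 1/0.903)/(4πk) = 0.04731/(4π·326) = 1.155×10^-5 K/W
  R_ceramic fibre blanket = (1/0.903 − 1/1.07)/(4πk) = 0.1728/(4π·0.0808) = 0.1702 K/W
ΣR = 1.155×10^-5 + 0.1702 = 0.1702 K/W
Q = ΔT/ΣR = (401 °C − 30.4 °C)/0.1702 = 2180 W

Q = 2.18 kW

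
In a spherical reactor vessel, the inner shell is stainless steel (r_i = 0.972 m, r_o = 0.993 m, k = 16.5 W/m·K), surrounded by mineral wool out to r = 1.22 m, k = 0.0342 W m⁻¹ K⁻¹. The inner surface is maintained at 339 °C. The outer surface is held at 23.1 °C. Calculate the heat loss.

Q = 724 W

Resistance network (inner→outer):
  R_stainless steel = (1/0.972 − 1/0.993)/(4πk) = 0.02176/(4π·16.5) = 1.049×10^-4 K/W
  R_mineral wool = (1/0.993 − 1/1.22)/(4πk) = 0.1874/(4π·0.0342) = 0.4360 K/W
ΣR = 1.049×10^-4 + 0.4360 = 0.4361 K/W
Q = ΔT/ΣR = (339 °C − 23.1 °C)/0.4361 = 724 W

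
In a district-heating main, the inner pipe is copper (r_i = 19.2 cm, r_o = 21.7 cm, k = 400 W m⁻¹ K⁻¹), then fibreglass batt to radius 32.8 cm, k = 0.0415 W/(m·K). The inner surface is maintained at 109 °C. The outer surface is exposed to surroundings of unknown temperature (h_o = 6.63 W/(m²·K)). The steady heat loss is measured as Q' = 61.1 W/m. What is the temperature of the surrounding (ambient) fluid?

T_out = 7.7 °C

Sum the resistances:
  R'_copper = ln(0.217/0.192)/(2πk) = 0.1224/(2π·400) = 4.870×10^-5 m·K/W
  R'_fibreglass batt = ln(0.328/0.217)/(2πk) = 0.4131/(2π·0.0415) = 1.584 m·K/W
  R'_conv,out = 1/(2πr h) = 1/(2π·0.328·6.63) = 0.07319 m·K/W
ΣR = 1.658 m·K/W
ΔT = Q'·ΣR = 61.1 × 1.658 = 101.3 K
Heat flows outward, so T_out = T_in − ΔT = 109 − 101.3 = 7.7 °C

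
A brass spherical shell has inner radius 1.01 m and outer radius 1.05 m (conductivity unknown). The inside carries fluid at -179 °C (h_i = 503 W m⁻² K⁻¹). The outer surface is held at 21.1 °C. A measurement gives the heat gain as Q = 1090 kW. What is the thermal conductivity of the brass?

k = 105 W/m·K

ΣR = ΔT/Q = |-179 − 21.1|/1.09×10^6 = 1.836×10^-4 K/W
Known resistances:
  R_conv,in = 1/(4πr²h) = 1/(4π·1.01²·503) = 1.551×10^-4 K/W
R_brass = ΣR − ΣR_known = 1.836×10^-4 − 1.551×10^-4 = 2.850×10^-5 K/W
(1/r₁−1/r₂)/(4πk) = 2.850×10^-5 ⇒ k = 0.03772/(4π·2.850×10^-5) = 105 W/m·K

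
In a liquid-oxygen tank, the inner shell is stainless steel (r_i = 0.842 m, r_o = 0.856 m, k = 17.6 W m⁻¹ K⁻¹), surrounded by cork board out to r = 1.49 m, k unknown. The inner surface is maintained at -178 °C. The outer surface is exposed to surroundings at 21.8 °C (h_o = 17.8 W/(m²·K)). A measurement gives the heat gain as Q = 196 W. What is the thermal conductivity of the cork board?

ΣR = ΔT/Q = |-178 − 21.8|/196 = 1.019 K/W
Known resistances:
  R_stainless steel = (1/0.842 − 1/0.856)/(4πk) = 0.01942/(4π·17.6) = 8.783×10^-5 K/W
  R_conv,out = 1/(4πr²h) = 1/(4π·1.49²·17.8) = 0.002014 K/W
R_cork board = ΣR − ΣR_known = 1.019 − 0.002102 = 1.017 K/W
(1/r₁−1/r₂)/(4πk) = 1.017 ⇒ k = 0.4971/(4π·1.017) = 0.0389 W/m·K

k = 0.0389 W/m·K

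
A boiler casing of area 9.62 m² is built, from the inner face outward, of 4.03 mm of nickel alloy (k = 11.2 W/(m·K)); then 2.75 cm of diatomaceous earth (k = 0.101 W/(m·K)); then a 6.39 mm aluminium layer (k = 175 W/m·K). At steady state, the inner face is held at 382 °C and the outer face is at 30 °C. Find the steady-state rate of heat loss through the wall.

Series thermal resistances, inner to outer:
  R_nickel alloy = L/(kA) = 0.00403/(11.2·9.62) = 3.740×10^-5 K/W
  R_diatomaceous earth = L/(kA) = 0.0275/(0.101·9.62) = 0.02830 K/W
  R_aluminium = L/(kA) = 0.00639/(175·9.62) = 3.796×10^-6 K/W
ΣR = 3.740×10^-5 + 0.02830 + 3.796×10^-6 = 0.02834 K/W
Q = ΔT/ΣR = (382 °C − 30 °C)/0.02834 = 12400 W

Q = 12400 W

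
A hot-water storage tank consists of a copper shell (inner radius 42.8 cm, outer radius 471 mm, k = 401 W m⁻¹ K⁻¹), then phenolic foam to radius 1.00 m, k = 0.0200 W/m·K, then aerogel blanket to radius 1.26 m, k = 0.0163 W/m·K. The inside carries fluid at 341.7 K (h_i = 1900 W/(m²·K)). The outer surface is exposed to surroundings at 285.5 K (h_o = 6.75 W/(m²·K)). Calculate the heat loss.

Q = 10.2 W

Series thermal resistances, inner to outer:
  R_conv,in = 1/(4πr²h) = 1/(4π·0.428²·1900) = 2.286×10^-4 K/W
  R_copper = (1/0.428 − 1/0.471)/(4πk) = 0.2133/(4π·401) = 4.233×10^-5 K/W
  R_phenolic foam = (1/0.471 − 1/1.00)/(4πk) = 1.123/(4π·0.0200) = 4.469 K/W
  R_aerogel blanket = (1/1.00 − 1/1.26)/(4πk) = 0.2063/(4π·0.0163) = 1.007 K/W
  R_conv,out = 1/(4πr²h) = 1/(4π·1.26²·6.75) = 0.007426 K/W
ΣR = 2.286×10^-4 + 4.233×10^-5 + 4.469 + 1.007 + 0.007426 = 5.484 K/W
Q = ΔT/ΣR = (341.7 K − 285.5 K)/5.484 = 10.2 W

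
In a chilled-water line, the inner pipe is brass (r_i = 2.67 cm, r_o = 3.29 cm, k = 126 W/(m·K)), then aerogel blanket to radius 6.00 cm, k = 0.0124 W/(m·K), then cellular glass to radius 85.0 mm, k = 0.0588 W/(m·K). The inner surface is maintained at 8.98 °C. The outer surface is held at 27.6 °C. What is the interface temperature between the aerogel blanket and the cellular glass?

T = 25.6 °C

Resistance network (inner→outer):
  R'_brass = ln(0.0329/0.0267)/(2πk) = 0.2088/(2π·126) = 2.638×10^-4 m·K/W
  R'_aerogel blanket = ln(0.0600/0.0329)/(2πk) = 0.6009/(2π·0.0124) = 7.712 m·K/W
  R'_cellular glass = ln(0.0850/0.0600)/(2πk) = 0.3483/(2π·0.0588) = 0.9428 m·K/W
ΣR = 2.638×10^-4 + 7.712 + 0.9428 = 8.655 m·K/W
Q' = ΔT/ΣR = (8.98 °C − 27.6 °C)/8.655 = -2.151 W/m
From the inner boundary to the aerogel blanket/cellular glass interface, ΣR_partial = 7.712 m·K/W.
T_interface = T_in − Q'·ΣR_partial = 8.98 °C − (-2.151)(7.712) = 25.6 °C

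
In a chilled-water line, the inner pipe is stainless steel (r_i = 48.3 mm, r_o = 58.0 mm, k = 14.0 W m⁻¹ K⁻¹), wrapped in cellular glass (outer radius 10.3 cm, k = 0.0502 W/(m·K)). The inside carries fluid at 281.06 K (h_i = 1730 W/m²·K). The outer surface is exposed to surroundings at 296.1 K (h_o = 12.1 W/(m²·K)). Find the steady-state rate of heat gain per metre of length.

Treat each layer as a resistance in series:
  R'_conv,in = 1/(2πr h) = 1/(2π·0.0483·1730) = 0.001905 m·K/W
  R'_stainless steel = ln(0.0580/0.0483)/(2πk) = 0.1830/(2π·14.0) = 0.002081 m·K/W
  R'_cellular glass = ln(0.103/0.0580)/(2πk) = 0.5743/(2π·0.0502) = 1.821 m·K/W
  R'_conv,out = 1/(2πr h) = 1/(2π·0.103·12.1) = 0.1277 m·K/W
ΣR = 0.001905 + 0.002081 + 1.821 + 0.1277 = 1.953 m·K/W
Q' = ΔT/ΣR = (281.06 K − 296.1 K)/1.953 = -7.70 W/m
(Negative Q' ⇒ heat flows inward; heat gain = 7.70 W/m.)

Q' = 7.70 W/m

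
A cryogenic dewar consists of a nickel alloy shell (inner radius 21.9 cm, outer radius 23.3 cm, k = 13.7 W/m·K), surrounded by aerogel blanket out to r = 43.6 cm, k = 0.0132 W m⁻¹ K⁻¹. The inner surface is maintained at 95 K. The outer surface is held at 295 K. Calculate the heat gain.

Treat each layer as a resistance in series:
  R_nickel alloy = (1/0.219 − 1/0.233)/(4πk) = 0.2744/(4π·13.7) = 0.001594 K/W
  R_aerogel blanket = (1/0.233 − 1/0.436)/(4πk) = 1.998/(4π·0.0132) = 12.05 K/W
ΣR = 0.001594 + 12.05 = 12.05 K/W
Q = ΔT/ΣR = (95 K − 295 K)/12.05 = -16.6 W
(Negative Q ⇒ heat flows inward; heat gain = 16.6 W.)

Q = 16.6 W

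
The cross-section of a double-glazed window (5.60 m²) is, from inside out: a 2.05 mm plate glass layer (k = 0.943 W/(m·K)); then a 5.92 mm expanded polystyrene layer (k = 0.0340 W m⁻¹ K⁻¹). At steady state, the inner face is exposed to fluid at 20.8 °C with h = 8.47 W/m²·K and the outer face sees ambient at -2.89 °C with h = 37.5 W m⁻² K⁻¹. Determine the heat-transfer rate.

Resistance network (inner→outer):
  R_conv,in = 1/(hA) = 1/(8.47·5.60) = 0.02108 K/W
  R_plate glass = L/(kA) = 0.00205/(0.943·5.60) = 3.882×10^-4 K/W
  R_expanded polystyrene = L/(kA) = 0.00592/(0.0340·5.60) = 0.03109 K/W
  R_conv,out = 1/(hA) = 1/(37.5·5.60) = 0.004762 K/W
ΣR = 0.02108 + 3.882×10^-4 + 0.03109 + 0.004762 = 0.05732 K/W
Q = ΔT/ΣR = (20.8 °C − -2.89 °C)/0.05732 = 413 W

Q = 413 W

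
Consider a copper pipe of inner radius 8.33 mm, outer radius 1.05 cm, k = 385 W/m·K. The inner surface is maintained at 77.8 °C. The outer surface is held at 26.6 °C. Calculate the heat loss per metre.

Q' = 5.35×10^5 W/m

Q' = 2πk·ΔT/ln(r₂/r₁) = 2π × 385 × 51.2 / ln(0.0105/0.00833) = 5.35×10^5 W/m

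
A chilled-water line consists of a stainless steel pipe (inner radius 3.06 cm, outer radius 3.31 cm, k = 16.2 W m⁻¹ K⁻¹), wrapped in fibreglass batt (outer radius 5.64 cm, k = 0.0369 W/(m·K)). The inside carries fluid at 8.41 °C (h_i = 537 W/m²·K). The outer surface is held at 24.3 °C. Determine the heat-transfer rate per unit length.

Q' = 6.88 W/m

Treat each layer as a resistance in series:
  R'_conv,in = 1/(2πr h) = 1/(2π·0.0306·537) = 0.009686 m·K/W
  R'_stainless steel = ln(0.0331/0.0306)/(2πk) = 0.07853/(2π·16.2) = 7.715×10^-4 m·K/W
  R'_fibreglass batt = ln(0.0564/0.0331)/(2πk) = 0.5329/(2π·0.0369) = 2.299 m·K/W
ΣR = 0.009686 + 7.715×10^-4 + 2.299 = 2.309 m·K/W
Q' = ΔT/ΣR = (8.41 °C − 24.3 °C)/2.309 = -6.88 W/m
(Negative Q' ⇒ heat flows inward; heat gain = 6.88 W/m.)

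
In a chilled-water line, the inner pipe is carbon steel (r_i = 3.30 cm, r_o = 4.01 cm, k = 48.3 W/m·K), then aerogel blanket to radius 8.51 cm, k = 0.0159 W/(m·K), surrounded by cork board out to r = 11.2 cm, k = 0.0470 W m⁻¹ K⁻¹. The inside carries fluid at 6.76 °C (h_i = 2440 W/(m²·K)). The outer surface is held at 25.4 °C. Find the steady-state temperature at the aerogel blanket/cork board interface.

T = 23.4 °C

Resistance network (inner→outer):
  R'_conv,in = 1/(2πr h) = 1/(2π·0.0330·2440) = 0.001977 m·K/W
  R'_carbon steel = ln(0.0401/0.0330)/(2πk) = 0.1949/(2π·48.3) = 6.421×10^-4 m·K/W
  R'_aerogel blanket = ln(0.0851/0.0401)/(2πk) = 0.7525/(2π·0.0159) = 7.532 m·K/W
  R'_cork board = ln(0.112/0.0851)/(2πk) = 0.2747/(2π·0.0470) = 0.9301 m·K/W
ΣR = 0.001977 + 6.421×10^-4 + 7.532 + 0.9301 = 8.465 m·K/W
Q' = ΔT/ΣR = (6.76 °C − 25.4 °C)/8.465 = -2.202 W/m
From the inner boundary to the aerogel blanket/cork board interface, ΣR_partial = 7.535 m·K/W.
T_interface = T_in − Q'·ΣR_partial = 6.76 °C − (-2.202)(7.535) = 23.4 °C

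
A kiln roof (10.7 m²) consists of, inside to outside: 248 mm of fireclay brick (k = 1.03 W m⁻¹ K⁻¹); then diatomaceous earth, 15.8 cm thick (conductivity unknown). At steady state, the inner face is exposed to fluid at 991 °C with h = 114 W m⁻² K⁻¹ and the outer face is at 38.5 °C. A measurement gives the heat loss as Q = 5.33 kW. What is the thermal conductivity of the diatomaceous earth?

k = 0.0950 W/m·K

ΣR = ΔT/Q = |991 − 38.5|/5330 = 0.1787 K/W
Known resistances:
  R_conv,in = 1/(hA) = 1/(114·10.7) = 8.198×10^-4 K/W
  R_fireclay brick = L/(kA) = 0.248/(1.03·10.7) = 0.02250 K/W
R_diatomaceous earth = ΣR − ΣR_known = 0.1787 − 0.02332 = 0.1554 K/W
L/(kA) = 0.1554 ⇒ k = 0.158/(0.1554·10.7) = 0.0950 W/m·K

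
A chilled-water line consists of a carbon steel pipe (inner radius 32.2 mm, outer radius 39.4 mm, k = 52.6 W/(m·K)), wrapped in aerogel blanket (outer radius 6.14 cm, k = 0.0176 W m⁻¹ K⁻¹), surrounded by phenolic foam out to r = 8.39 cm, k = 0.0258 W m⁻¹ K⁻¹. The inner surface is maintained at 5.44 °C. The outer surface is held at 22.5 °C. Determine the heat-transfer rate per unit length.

Resistance network (inner→outer):
  R'_carbon steel = ln(0.0394/0.0322)/(2πk) = 0.2018/(2π·52.6) = 6.106×10^-4 m·K/W
  R'_aerogel blanket = ln(0.0614/0.0394)/(2πk) = 0.4436/(2π·0.0176) = 4.012 m·K/W
  R'_phenolic foam = ln(0.0839/0.0614)/(2πk) = 0.3122/(2π·0.0258) = 1.926 m·K/W
ΣR = 6.106×10^-4 + 4.012 + 1.926 = 5.939 m·K/W
Q' = ΔT/ΣR = (5.44 °C − 22.5 °C)/5.939 = -2.87 W/m
(Negative Q' ⇒ heat flows inward; heat gain = 2.87 W/m.)

Q' = 2.87 W/m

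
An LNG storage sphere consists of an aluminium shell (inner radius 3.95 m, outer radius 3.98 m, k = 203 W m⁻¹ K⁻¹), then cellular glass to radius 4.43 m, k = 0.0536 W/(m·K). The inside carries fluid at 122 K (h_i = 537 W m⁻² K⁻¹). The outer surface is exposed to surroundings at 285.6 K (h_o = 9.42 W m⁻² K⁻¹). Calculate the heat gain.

Q = 4.27 kW

Series thermal resistances, inner to outer:
  R_conv,in = 1/(4πr²h) = 1/(4π·3.95²·537) = 9.498×10^-6 K/W
  R_aluminium = (1/3.95 − 1/3.98)/(4πk) = 0.001908/(4π·203) = 7.481×10^-7 K/W
  R_cellular glass = (1/3.98 − 1/4.43)/(4πk) = 0.02552/(4π·0.0536) = 0.03789 K/W
  R_conv,out = 1/(4πr²h) = 1/(4π·4.43²·9.42) = 4.305×10^-4 K/W
ΣR = 9.498×10^-6 + 7.481×10^-7 + 0.03789 + 4.305×10^-4 = 0.03833 K/W
Q = ΔT/ΣR = (122 K − 285.6 K)/0.03833 = -4270 W
(Negative Q ⇒ heat flows inward; heat gain = 4270 W.)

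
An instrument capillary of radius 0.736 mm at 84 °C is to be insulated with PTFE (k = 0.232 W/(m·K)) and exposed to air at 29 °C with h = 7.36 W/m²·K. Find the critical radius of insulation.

r_cr = 3.15 cm

For a cylinder, r_cr = k_ins/h = 0.232/7.36 = 0.0315 m = 3.15 cm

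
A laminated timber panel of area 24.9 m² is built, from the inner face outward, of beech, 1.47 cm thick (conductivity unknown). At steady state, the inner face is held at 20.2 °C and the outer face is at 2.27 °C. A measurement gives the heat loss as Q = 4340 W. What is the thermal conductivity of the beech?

k = 0.143 W/m·K

ΣR = ΔT/Q = |20.2 − 2.27|/4340 = 0.004131 K/W
L/(kA) = 0.004131 ⇒ k = 0.0147/(0.004131·24.9) = 0.143 W/m·K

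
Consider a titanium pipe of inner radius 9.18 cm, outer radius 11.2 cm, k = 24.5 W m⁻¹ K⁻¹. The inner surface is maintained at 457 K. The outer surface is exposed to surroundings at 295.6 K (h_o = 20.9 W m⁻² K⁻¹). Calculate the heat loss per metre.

Q' = 2.33 kW/m

Resistance network (inner→outer):
  R'_titanium = ln(0.112/0.0918)/(2πk) = 0.1989/(2π·24.5) = 0.001292 m·K/W
  R'_conv,out = 1/(2πr h) = 1/(2π·0.112·20.9) = 0.06799 m·K/W
ΣR = 0.001292 + 0.06799 = 0.06928 m·K/W
Q' = ΔT/ΣR = (457 K − 295.6 K)/0.06928 = 2330 W/m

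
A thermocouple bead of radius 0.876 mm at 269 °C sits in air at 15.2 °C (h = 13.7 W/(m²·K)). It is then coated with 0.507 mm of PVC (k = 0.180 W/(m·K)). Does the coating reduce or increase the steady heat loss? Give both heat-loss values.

increases: 0.0335 → 0.0788 W

Critical radius for a sphere: r_cr = 2k/h = 0.0263 m = 2.63 cm.
Outer radius after coating: r₂ = 8.76×10^-4 + 5.07×10^-4 = 0.001383 m.
Since r₁ < r_cr and r₂ ≤ r_cr, the coating moves toward the maximum at r_cr — heat loss rises.
Bare: R = 1/(4πr₁²h) = 7569 K/W; Q = 253.8/7569 = 0.0335 W.
Coated: R = R_cond + R_conv = 3222 K/W; Q = 253.8/3222 = 0.0788 W.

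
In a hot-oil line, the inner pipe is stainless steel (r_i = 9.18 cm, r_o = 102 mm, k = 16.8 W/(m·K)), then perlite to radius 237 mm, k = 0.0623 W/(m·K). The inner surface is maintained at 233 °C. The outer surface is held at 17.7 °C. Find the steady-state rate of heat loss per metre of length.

Treat each layer as a resistance in series:
  R'_stainless steel = ln(0.102/0.0918)/(2πk) = 0.1054/(2π·16.8) = 9.981×10^-4 m·K/W
  R'_perlite = ln(0.237/0.102)/(2πk) = 0.8431/(2π·0.0623) = 2.154 m·K/W
ΣR = 9.981×10^-4 + 2.154 = 2.155 m·K/W
Q' = ΔT/ΣR = (233 °C − 17.7 °C)/2.155 = 99.9 W/m

Q' = 99.9 W/m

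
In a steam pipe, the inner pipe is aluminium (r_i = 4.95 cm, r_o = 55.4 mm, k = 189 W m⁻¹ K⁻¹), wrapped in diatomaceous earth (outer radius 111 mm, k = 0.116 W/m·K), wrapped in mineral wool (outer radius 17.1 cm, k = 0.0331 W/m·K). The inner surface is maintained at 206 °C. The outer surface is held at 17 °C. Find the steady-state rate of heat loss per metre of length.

Series thermal resistances, inner to outer:
  R'_aluminium = ln(0.0554/0.0495)/(2πk) = 0.1126/(2π·189) = 9.483×10^-5 m·K/W
  R'_diatomaceous earth = ln(0.111/0.0554)/(2πk) = 0.6950/(2π·0.116) = 0.9535 m·K/W
  R'_mineral wool = ln(0.171/0.111)/(2πk) = 0.4321/(2π·0.0331) = 2.078 m·K/W
ΣR = 9.483×10^-5 + 0.9535 + 2.078 = 3.032 m·K/W
Q' = ΔT/ΣR = (206 °C − 17 °C)/3.032 = 62.3 W/m

Q' = 62.3 W/m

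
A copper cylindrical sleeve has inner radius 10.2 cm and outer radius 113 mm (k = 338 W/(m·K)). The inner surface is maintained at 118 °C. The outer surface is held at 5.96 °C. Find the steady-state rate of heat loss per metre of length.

Q' = 2320 kW/m

Q' = 2πk·ΔT/ln(r₂/r₁) = 2π × 338 × 112.04 / ln(0.113/0.102) = 2.32×10^6 W/m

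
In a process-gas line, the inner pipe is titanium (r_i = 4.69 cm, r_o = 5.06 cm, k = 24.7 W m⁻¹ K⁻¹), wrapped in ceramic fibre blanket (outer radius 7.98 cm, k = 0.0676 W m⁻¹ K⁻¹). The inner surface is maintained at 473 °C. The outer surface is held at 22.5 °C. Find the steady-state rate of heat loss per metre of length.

Q' = 420 W/m

Series thermal resistances, inner to outer:
  R'_titanium = ln(0.0506/0.0469)/(2πk) = 0.07593/(2π·24.7) = 4.893×10^-4 m·K/W
  R'_ceramic fibre blanket = ln(0.0798/0.0506)/(2πk) = 0.4556/(2π·0.0676) = 1.073 m·K/W
ΣR = 4.893×10^-4 + 1.073 = 1.073 m·K/W
Q' = ΔT/ΣR = (473 °C − 22.5 °C)/1.073 = 420 W/m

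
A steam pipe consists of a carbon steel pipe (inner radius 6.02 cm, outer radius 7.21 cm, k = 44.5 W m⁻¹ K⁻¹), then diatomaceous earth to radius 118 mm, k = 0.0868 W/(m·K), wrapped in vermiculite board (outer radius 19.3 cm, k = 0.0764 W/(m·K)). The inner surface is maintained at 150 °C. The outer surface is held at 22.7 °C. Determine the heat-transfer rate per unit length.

Series thermal resistances, inner to outer:
  R'_carbon steel = ln(0.0721/0.0602)/(2πk) = 0.1804/(2π·44.5) = 6.451×10^-4 m·K/W
  R'_diatomaceous earth = ln(0.118/0.0721)/(2πk) = 0.4926/(2π·0.0868) = 0.9033 m·K/W
  R'_vermiculite board = ln(0.193/0.118)/(2πk) = 0.4920/(2π·0.0764) = 1.025 m·K/W
ΣR = 6.451×10^-4 + 0.9033 + 1.025 = 1.929 m·K/W
Q' = ΔT/ΣR = (150 °C − 22.7 °C)/1.929 = 66.0 W/m

Q' = 66.0 W/m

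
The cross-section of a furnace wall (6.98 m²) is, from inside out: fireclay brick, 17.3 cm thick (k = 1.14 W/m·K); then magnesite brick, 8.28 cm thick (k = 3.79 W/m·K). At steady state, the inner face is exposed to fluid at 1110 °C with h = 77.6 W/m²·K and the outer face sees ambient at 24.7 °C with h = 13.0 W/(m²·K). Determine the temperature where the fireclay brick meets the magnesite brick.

Treat each layer as a resistance in series:
  R_conv,in = 1/(hA) = 1/(77.6·6.98) = 0.001846 K/W
  R_fireclay brick = L/(kA) = 0.173/(1.14·6.98) = 0.02174 K/W
  R_magnesite brick = L/(kA) = 0.0828/(3.79·6.98) = 0.003130 K/W
  R_conv,out = 1/(hA) = 1/(13.0·6.98) = 0.01102 K/W
ΣR = 0.001846 + 0.02174 + 0.003130 + 0.01102 = 0.03774 K/W
Q = ΔT/ΣR = (1110 °C − 24.7 °C)/0.03774 = 28760 W
From the inner boundary to the fireclay brick/magnesite brick interface, ΣR_partial = 0.02359 K/W.
T_interface = T_in − Q·ΣR_partial = 1110 °C − (28760)(0.02359) = 432 °C

T = 432 °C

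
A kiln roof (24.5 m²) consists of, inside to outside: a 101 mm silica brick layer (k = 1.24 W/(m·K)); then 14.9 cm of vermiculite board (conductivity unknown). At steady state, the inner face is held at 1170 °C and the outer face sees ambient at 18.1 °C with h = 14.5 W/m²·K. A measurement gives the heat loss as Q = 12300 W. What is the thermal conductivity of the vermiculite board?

ΣR = ΔT/Q = |1170 − 18.1|/12300 = 0.09365 K/W
Known resistances:
  R_silica brick = L/(kA) = 0.101/(1.24·24.5) = 0.003325 K/W
  R_conv,out = 1/(hA) = 1/(14.5·24.5) = 0.002815 K/W
R_vermiculite board = ΣR − ΣR_known = 0.09365 − 0.006140 = 0.08751 K/W
L/(kA) = 0.08751 ⇒ k = 0.149/(0.08751·24.5) = 0.0695 W/m·K

k = 0.0695 W/m·K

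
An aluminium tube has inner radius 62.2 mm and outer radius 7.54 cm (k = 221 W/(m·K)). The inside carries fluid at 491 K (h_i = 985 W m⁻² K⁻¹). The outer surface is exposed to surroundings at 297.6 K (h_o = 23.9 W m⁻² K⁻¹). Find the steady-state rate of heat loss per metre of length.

Treat each layer as a resistance in series:
  R'_conv,in = 1/(2πr h) = 1/(2π·0.0622·985) = 0.002598 m·K/W
  R'_aluminium = ln(0.0754/0.0622)/(2πk) = 0.1925/(2π·221) = 1.386×10^-4 m·K/W
  R'_conv,out = 1/(2πr h) = 1/(2π·0.0754·23.9) = 0.08832 m·K/W
ΣR = 0.002598 + 1.386×10^-4 + 0.08832 = 0.09106 m·K/W
Q' = ΔT/ΣR = (491 K − 297.6 K)/0.09106 = 2120 W/m

Q' = 2.12 kW/m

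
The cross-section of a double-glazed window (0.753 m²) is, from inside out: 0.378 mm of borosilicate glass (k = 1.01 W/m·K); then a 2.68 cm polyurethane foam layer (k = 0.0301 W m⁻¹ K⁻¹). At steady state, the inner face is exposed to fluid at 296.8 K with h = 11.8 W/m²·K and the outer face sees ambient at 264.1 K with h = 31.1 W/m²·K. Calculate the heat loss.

Q = 24.4 W

Treat each layer as a resistance in series:
  R_conv,in = 1/(hA) = 1/(11.8·0.753) = 0.1125 K/W
  R_borosilicate glass = L/(kA) = 3.78×10^-4/(1.01·0.753) = 4.970×10^-4 K/W
  R_polyurethane foam = L/(kA) = 0.0268/(0.0301·0.753) = 1.182 K/W
  R_conv,out = 1/(hA) = 1/(31.1·0.753) = 0.04270 K/W
ΣR = 0.1125 + 4.970×10^-4 + 1.182 + 0.04270 = 1.338 K/W
Q = ΔT/ΣR = (296.8 K − 264.1 K)/1.338 = 24.4 W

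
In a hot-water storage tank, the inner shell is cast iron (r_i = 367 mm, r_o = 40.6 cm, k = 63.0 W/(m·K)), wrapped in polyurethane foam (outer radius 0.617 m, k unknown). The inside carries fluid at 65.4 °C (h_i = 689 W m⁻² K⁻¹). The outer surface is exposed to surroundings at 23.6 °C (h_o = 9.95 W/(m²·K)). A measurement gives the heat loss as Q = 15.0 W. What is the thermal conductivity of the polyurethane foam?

ΣR = ΔT/Q = |65.4 − 23.6|/15.0 = 2.787 K/W
Known resistances:
  R_conv,in = 1/(4πr²h) = 1/(4π·0.367²·689) = 8.575×10^-4 K/W
  R_cast iron = (1/0.367 − 1/0.406)/(4πk) = 0.2617/(4π·63.0) = 3.306×10^-4 K/W
  R_conv,out = 1/(4πr²h) = 1/(4π·0.617²·9.95) = 0.02101 K/W
R_polyurethane foam = ΣR − ΣR_known = 2.787 − 0.02220 = 2.765 K/W
(1/r₁−1/r₂)/(4πk) = 2.765 ⇒ k = 0.8423/(4π·2.765) = 0.0242 W/m·K

k = 0.0242 W/m·K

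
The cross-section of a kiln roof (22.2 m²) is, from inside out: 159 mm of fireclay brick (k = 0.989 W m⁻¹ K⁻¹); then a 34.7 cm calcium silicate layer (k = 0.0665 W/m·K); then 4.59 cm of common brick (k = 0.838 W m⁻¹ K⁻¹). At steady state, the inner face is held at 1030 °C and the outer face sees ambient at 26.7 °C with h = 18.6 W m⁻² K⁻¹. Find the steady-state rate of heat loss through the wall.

Series thermal resistances, inner to outer:
  R_fireclay brick = L/(kA) = 0.159/(0.989·22.2) = 0.007242 K/W
  R_calcium silicate = L/(kA) = 0.347/(0.0665·22.2) = 0.2350 K/W
  R_common brick = L/(kA) = 0.0459/(0.838·22.2) = 0.002467 K/W
  R_conv,out = 1/(hA) = 1/(18.6·22.2) = 0.002422 K/W
ΣR = 0.007242 + 0.2350 + 0.002467 + 0.002422 = 0.2471 K/W
Q = ΔT/ΣR = (1030 °C − 26.7 °C)/0.2471 = 4060 W

Q = 4.06 kW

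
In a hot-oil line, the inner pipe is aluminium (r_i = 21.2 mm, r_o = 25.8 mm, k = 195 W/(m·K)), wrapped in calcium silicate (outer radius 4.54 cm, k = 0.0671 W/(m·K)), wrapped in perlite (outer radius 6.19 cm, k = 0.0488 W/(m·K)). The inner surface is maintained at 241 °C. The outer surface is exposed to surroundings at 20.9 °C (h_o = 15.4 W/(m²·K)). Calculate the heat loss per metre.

Q' = 87.4 W/m

Resistance network (inner→outer):
  R'_aluminium = ln(0.0258/0.0212)/(2πk) = 0.1964/(2π·195) = 1.603×10^-4 m·K/W
  R'_calcium silicate = ln(0.0454/0.0258)/(2πk) = 0.5651/(2π·0.0671) = 1.340 m·K/W
  R'_perlite = ln(0.0619/0.0454)/(2πk) = 0.3100/(2π·0.0488) = 1.011 m·K/W
  R'_conv,out = 1/(2πr h) = 1/(2π·0.0619·15.4) = 0.1670 m·K/W
ΣR = 1.603×10^-4 + 1.340 + 1.011 + 0.1670 = 2.518 m·K/W
Q' = ΔT/ΣR = (241 °C − 20.9 °C)/2.518 = 87.4 W/m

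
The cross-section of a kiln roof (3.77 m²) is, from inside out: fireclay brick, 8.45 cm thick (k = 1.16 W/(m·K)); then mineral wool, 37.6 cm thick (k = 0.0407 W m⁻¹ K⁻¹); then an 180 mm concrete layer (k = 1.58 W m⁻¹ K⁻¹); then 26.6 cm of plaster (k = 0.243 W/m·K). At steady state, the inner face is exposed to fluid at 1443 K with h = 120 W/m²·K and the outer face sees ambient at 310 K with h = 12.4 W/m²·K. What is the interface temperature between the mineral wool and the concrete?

T = 448 K

Series thermal resistances, inner to outer:
  R_conv,in = 1/(hA) = 1/(120·3.77) = 0.002210 K/W
  R_fireclay brick = L/(kA) = 0.0845/(1.16·3.77) = 0.01932 K/W
  R_mineral wool = L/(kA) = 0.376/(0.0407·3.77) = 2.450 K/W
  R_concrete = L/(kA) = 0.180/(1.58·3.77) = 0.03022 K/W
  R_plaster = L/(kA) = 0.266/(0.243·3.77) = 0.2904 K/W
  R_conv,out = 1/(hA) = 1/(12.4·3.77) = 0.02139 K/W
ΣR = 0.002210 + 0.01932 + 2.450 + 0.03022 + 0.2904 + 0.02139 = 2.814 K/W
Q = ΔT/ΣR = (1443 K − 310 K)/2.814 = 402.6 W
From the inner boundary to the mineral wool/concrete interface, ΣR_partial = 2.472 K/W.
T_interface = T_in − Q·ΣR_partial = 1443 K − (402.6)(2.472) = 448 K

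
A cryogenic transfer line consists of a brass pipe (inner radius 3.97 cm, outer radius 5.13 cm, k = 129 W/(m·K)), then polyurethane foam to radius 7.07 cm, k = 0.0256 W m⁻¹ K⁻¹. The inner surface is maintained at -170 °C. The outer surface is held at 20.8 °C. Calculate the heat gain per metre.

Resistance network (inner→outer):
  R'_brass = ln(0.0513/0.0397)/(2πk) = 0.2563/(2π·129) = 3.163×10^-4 m·K/W
  R'_polyurethane foam = ln(0.0707/0.0513)/(2πk) = 0.3208/(2π·0.0256) = 1.994 m·K/W
ΣR = 3.163×10^-4 + 1.994 = 1.994 m·K/W
Q' = ΔT/ΣR = (-170 °C − 20.8 °C)/1.994 = -95.7 W/m
(Negative Q' ⇒ heat flows inward; heat gain = 95.7 W/m.)

Q' = 95.7 W/m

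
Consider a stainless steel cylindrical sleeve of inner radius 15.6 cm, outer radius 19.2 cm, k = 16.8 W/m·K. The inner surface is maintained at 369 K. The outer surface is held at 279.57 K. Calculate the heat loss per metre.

Q' = 2πk·ΔT/ln(r₂/r₁) = 2π × 16.8 × 89.43 / ln(0.192/0.156) = 45500 W/m

Q' = 45500 W/m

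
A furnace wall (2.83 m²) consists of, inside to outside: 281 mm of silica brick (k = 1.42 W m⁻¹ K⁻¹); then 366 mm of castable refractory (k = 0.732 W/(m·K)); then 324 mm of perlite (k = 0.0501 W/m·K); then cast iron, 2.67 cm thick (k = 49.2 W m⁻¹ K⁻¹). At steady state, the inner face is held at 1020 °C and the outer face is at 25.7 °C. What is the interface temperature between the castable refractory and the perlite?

Treat each layer as a resistance in series:
  R_silica brick = L/(kA) = 0.281/(1.42·2.83) = 0.06992 K/W
  R_castable refractory = L/(kA) = 0.366/(0.732·2.83) = 0.1767 K/W
  R_perlite = L/(kA) = 0.324/(0.0501·2.83) = 2.285 K/W
  R_cast iron = L/(kA) = 0.0267/(49.2·2.83) = 1.918×10^-4 K/W
ΣR = 0.06992 + 0.1767 + 2.285 + 1.918×10^-4 = 2.532 K/W
Q = ΔT/ΣR = (1020 °C − 25.7 °C)/2.532 = 392.7 W
From the inner boundary to the castable refractory/perlite interface, ΣR_partial = 0.2466 K/W.
T_interface = T_in − Q·ΣR_partial = 1020 °C − (392.7)(0.2466) = 923 °C

T = 923 °C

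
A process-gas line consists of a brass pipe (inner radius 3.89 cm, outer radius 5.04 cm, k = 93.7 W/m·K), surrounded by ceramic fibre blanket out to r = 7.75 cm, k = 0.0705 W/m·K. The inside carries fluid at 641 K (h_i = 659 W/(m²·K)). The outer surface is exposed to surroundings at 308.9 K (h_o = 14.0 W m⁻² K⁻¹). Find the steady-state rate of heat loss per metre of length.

Resistance network (inner→outer):
  R'_conv,in = 1/(2πr h) = 1/(2π·0.0389·659) = 0.006208 m·K/W
  R'_brass = ln(0.0504/0.0389)/(2πk) = 0.2590/(2π·93.7) = 4.399×10^-4 m·K/W
  R'_ceramic fibre blanket = ln(0.0775/0.0504)/(2πk) = 0.4303/(2π·0.0705) = 0.9714 m·K/W
  R'_conv,out = 1/(2πr h) = 1/(2π·0.0775·14.0) = 0.1467 m·K/W
ΣR = 0.006208 + 4.399×10^-4 + 0.9714 + 0.1467 = 1.125 m·K/W
Q' = ΔT/ΣR = (641 K − 308.9 K)/1.125 = 295 W/m

Q' = 295 W/m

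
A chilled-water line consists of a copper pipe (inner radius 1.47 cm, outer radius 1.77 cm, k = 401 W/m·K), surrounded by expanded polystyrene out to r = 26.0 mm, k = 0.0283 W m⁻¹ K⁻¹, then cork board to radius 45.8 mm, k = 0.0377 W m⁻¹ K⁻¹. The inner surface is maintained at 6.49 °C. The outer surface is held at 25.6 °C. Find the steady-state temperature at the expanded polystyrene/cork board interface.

Treat each layer as a resistance in series:
  R'_copper = ln(0.0177/0.0147)/(2πk) = 0.1857/(2π·401) = 7.371×10^-5 m·K/W
  R'_expanded polystyrene = ln(0.0260/0.0177)/(2πk) = 0.3845/(2π·0.0283) = 2.163 m·K/W
  R'_cork board = ln(0.0458/0.0260)/(2πk) = 0.5662/(2π·0.0377) = 2.390 m·K/W
ΣR = 7.371×10^-5 + 2.163 + 2.390 = 4.553 m·K/W
Q' = ΔT/ΣR = (6.49 °C − 25.6 °C)/4.553 = -4.197 W/m
From the inner boundary to the expanded polystyrene/cork board interface, ΣR_partial = 2.163 m·K/W.
T_interface = T_in − Q'·ΣR_partial = 6.49 °C − (-4.197)(2.163) = 15.6 °C

T = 15.6 °C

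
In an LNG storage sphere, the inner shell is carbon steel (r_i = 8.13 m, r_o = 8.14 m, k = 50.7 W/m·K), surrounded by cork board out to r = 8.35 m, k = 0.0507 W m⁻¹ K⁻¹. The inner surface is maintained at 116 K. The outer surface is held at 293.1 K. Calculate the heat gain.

Treat each layer as a resistance in series:
  R_carbon steel = (1/8.13 − 1/8.14)/(4πk) = 1.511×10^-4/(4π·50.7) = 2.372×10^-7 K/W
  R_cork board = (1/8.14 − 1/8.35)/(4πk) = 0.003090/(4π·0.0507) = 0.004849 K/W
ΣR = 2.372×10^-7 + 0.004849 = 0.004849 K/W
Q = ΔT/ΣR = (116 K − 293.1 K)/0.004849 = -36500 W
(Negative Q ⇒ heat flows inward; heat gain = 36500 W.)

Q = 36500 W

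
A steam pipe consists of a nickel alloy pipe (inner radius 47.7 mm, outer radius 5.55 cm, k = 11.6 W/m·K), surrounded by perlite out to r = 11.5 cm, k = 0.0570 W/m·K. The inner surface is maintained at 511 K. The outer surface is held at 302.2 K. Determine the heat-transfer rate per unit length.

Treat each layer as a resistance in series:
  R'_nickel alloy = ln(0.0555/0.0477)/(2πk) = 0.1515/(2π·11.6) = 0.002078 m·K/W
  R'_perlite = ln(0.115/0.0555)/(2πk) = 0.7285/(2π·0.0570) = 2.034 m·K/W
ΣR = 0.002078 + 2.034 = 2.036 m·K/W
Q' = ΔT/ΣR = (511 K − 302.2 K)/2.036 = 103 W/m

Q' = 103 W/m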